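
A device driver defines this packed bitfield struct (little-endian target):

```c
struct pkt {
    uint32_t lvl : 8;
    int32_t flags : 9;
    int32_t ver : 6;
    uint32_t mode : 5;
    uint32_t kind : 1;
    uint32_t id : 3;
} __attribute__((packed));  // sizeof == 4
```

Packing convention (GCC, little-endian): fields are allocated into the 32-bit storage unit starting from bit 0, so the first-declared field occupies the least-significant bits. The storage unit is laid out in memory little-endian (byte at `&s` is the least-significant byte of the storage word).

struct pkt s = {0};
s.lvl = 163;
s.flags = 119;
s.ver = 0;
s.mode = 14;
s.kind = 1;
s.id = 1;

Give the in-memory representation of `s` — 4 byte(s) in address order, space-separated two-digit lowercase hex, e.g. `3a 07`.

a3 77 00 37

lvl (8b) val=163 bits=0xa3 at bit 0: 0x000000a3
flags (9b) val=119 bits=0x77 at bit 8: 0x000077a3
ver (6b) val=0 bits=0x0 at bit 17: 0x000077a3
mode (5b) val=14 bits=0xe at bit 23: 0x070077a3
kind (1b) val=1 bits=0x1 at bit 28: 0x170077a3
id (3b) val=1 bits=0x1 at bit 29: 0x370077a3
word = 0x370077a3 → little-endian bytes:
  [0]=0xa3  [1]=0x77  [2]=0x00  [3]=0x37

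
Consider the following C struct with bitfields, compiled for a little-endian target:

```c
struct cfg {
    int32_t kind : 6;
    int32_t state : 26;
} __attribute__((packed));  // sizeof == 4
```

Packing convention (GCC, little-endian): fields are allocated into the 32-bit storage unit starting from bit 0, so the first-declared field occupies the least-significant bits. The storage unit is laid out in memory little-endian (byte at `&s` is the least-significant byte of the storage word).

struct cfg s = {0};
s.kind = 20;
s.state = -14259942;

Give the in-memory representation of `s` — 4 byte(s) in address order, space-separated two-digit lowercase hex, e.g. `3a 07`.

94 46 9a c9

[0+:6] kind=20 & 0x3f = 0x14; word=0x00000014
[6+:26] state=-14259942 & 0x3ffffff = 0x326691a; word=0xc99a4694
word = 0xc99a4694 → little-endian bytes:
  [0]=0x94  [1]=0x46  [2]=0x9a  [3]=0xc9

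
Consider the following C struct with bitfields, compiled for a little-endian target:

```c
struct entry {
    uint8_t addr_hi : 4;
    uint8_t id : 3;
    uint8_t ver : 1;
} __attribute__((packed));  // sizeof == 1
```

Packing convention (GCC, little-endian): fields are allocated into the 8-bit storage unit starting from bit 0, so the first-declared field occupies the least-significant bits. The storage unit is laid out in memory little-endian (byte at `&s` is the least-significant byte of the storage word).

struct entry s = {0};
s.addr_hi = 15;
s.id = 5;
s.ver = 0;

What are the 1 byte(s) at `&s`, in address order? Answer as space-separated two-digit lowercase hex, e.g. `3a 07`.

5f

addr_hi (4b) val=15 bits=0xf at bit 0: 0x0f
id (3b) val=5 bits=0x5 at bit 4: 0x5f
ver (1b) val=0 bits=0x0 at bit 7: 0x5f
word = 0x5f → little-endian bytes:
  [0]=0x5f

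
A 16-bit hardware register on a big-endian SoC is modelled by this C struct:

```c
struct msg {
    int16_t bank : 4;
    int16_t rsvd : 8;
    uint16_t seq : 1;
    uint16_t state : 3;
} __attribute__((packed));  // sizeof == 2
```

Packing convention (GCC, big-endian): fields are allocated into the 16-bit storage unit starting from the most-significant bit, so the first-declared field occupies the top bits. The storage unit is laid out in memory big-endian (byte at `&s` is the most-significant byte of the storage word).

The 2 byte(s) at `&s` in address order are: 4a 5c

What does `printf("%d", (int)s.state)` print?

[0]=0x4a [1]=0x5c (big-endian) → word 0x4a5c
bank [12+:4] = (word>>12) & 0xf = 4
rsvd [4+:8] = (word>>4) & 0xff = 165
seq [3+:1] = (word>>3) & 0x1 = 1
state [0+:3] = (word>>0) & 0x7 = 4  ←

4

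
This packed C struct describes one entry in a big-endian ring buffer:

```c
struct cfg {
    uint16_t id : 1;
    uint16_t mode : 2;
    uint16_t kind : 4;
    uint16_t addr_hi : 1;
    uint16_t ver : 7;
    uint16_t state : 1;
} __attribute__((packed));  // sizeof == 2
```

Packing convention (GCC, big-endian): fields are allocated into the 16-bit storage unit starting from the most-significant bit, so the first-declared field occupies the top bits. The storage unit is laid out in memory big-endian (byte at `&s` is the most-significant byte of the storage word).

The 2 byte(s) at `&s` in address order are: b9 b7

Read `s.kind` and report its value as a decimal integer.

[0]=0xb9 [1]=0xb7 (big-endian) → word 0xb9b7
id:1 @ bit 15 → (0xb9b7>>15)&0x1 = 0x1
mode:2 @ bit 13 → (0xb9b7>>13)&0x3 = 0x1
kind:4 @ bit 9 → (0xb9b7>>9)&0xf = 0xc  ←
addr_hi:1 @ bit 8 → (0xb9b7>>8)&0x1 = 0x1
ver:7 @ bit 1 → (0xb9b7>>1)&0x7f = 0x5b
state:1 @ bit 0 → (0xb9b7>>0)&0x1 = 0x1

12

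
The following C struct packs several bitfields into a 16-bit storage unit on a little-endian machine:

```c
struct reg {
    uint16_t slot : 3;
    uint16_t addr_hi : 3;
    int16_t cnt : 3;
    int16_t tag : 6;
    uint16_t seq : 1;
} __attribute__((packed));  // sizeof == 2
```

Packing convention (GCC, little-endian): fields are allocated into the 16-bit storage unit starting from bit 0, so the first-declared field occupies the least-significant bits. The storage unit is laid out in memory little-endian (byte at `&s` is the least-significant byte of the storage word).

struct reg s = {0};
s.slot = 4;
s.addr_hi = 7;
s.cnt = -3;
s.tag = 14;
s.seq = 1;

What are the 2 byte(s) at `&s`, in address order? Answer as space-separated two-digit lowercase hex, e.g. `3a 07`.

7c 9d

slot (3b) val=4 bits=0x4 at bit 0: 0x0004
addr_hi (3b) val=7 bits=0x7 at bit 3: 0x003c
cnt (3b) val=-3 bits=0x5 at bit 6: 0x017c
tag (6b) val=14 bits=0xe at bit 9: 0x1d7c
seq (1b) val=1 bits=0x1 at bit 15: 0x9d7c
word = 0x9d7c → little-endian bytes:
  [0]=0x7c  [1]=0x9d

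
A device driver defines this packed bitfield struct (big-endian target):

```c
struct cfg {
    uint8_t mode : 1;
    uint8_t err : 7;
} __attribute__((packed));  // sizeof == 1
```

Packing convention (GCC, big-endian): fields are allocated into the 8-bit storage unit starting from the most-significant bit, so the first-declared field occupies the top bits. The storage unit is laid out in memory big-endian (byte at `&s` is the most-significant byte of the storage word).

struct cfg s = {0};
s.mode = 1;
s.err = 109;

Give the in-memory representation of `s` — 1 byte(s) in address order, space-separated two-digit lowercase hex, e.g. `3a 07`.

mode (1b) val=1 bits=0x1 at bit 7: 0x80
err (7b) val=109 bits=0x6d at bit 0: 0xed
word = 0xed → big-endian bytes:
  [0]=0xed

ed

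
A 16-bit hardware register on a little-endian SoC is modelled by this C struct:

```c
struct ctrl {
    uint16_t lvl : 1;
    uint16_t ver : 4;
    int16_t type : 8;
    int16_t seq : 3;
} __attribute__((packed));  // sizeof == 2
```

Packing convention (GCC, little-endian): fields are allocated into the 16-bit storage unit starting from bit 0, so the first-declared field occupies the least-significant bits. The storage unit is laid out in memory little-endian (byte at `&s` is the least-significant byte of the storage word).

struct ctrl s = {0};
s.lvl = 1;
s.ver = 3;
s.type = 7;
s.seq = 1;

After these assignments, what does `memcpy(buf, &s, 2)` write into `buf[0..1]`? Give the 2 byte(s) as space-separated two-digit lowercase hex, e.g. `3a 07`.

lvl:1 = 1 → 0x1 << 0 → word 0x0001
ver:4 = 3 → 0x3 << 1 → word 0x0007
type:8 = 7 → 0x7 << 5 → word 0x00e7
seq:3 = 1 → 0x1 << 13 → word 0x20e7
word = 0x20e7 → little-endian bytes:
  [0]=0xe7  [1]=0x20

e7 20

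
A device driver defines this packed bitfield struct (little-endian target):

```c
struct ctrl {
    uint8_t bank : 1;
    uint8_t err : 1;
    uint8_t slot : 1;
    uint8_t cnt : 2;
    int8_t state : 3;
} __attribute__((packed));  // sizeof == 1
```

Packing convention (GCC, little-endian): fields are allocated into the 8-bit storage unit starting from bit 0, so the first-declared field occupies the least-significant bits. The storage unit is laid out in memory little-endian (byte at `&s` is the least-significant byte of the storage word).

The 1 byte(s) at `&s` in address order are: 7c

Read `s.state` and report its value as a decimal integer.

[0]=0x7c (little-endian) → word 0x7c
bank [0+:1] = (word>>0) & 0x1 = 0
err [1+:1] = (word>>1) & 0x1 = 0
slot [2+:1] = (word>>2) & 0x1 = 1
cnt [3+:2] = (word>>3) & 0x3 = 3
state [5+:3] = (word>>5) & 0x7 = 3  ←
state signed 3b, MSB=0: value = 3

3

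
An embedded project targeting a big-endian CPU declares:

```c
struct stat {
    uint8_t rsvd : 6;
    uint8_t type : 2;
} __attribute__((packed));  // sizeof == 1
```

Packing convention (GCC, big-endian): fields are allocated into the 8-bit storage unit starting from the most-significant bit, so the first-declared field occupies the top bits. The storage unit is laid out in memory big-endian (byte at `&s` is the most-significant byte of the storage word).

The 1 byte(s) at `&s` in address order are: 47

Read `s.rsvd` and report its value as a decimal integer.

[0]=0x47 (big-endian) → word 0x47
rsvd:6 @ bit 2 → (0x47>>2)&0x3f = 0x11  ←
type:2 @ bit 0 → (0x47>>0)&0x3 = 0x3

17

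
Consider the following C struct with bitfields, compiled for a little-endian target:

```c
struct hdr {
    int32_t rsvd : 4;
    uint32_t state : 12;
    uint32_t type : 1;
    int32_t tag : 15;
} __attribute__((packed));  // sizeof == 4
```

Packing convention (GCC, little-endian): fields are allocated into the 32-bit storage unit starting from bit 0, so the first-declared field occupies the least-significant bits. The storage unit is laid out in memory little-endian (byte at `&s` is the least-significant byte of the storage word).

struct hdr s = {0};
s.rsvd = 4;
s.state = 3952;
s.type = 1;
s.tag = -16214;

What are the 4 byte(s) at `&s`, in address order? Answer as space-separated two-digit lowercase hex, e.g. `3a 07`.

04 f7 55 81

[0+:4] rsvd=4 & 0xf = 0x4; word=0x00000004
[4+:12] state=3952 & 0xfff = 0xf70; word=0x0000f704
[16+:1] type=1 & 0x1 = 0x1; word=0x0001f704
[17+:15] tag=-16214 & 0x7fff = 0x40aa; word=0x8155f704
word = 0x8155f704 → little-endian bytes:
  [0]=0x04  [1]=0xf7  [2]=0x55  [3]=0x81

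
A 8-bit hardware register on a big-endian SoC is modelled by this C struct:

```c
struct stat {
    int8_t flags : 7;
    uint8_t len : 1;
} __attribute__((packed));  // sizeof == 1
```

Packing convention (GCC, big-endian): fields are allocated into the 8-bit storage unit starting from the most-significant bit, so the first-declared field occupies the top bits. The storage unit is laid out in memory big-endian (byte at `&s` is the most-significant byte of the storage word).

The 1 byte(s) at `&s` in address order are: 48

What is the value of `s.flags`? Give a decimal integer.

[0]=0x48 (big-endian) → word 0x48
flags [1+:7] = (word>>1) & 0x7f = 36  ←
len [0+:1] = (word>>0) & 0x1 = 0
flags signed 7b, MSB=0: value = 36

36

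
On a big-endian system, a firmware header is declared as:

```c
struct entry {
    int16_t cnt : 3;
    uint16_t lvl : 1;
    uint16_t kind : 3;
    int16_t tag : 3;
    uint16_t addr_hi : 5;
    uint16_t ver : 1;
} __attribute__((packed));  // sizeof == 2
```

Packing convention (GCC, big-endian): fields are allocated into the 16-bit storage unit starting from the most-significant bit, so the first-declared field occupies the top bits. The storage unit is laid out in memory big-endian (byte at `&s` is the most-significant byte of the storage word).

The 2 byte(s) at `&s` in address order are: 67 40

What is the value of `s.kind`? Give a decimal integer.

[0]=0x67 [1]=0x40 (big-endian) → word 0x6740
cnt [13+:3] = (word>>13) & 0x7 = 3
lvl [12+:1] = (word>>12) & 0x1 = 0
kind [9+:3] = (word>>9) & 0x7 = 3  ←
tag [6+:3] = (word>>6) & 0x7 = 5
addr_hi [1+:5] = (word>>1) & 0x1f = 0
ver [0+:1] = (word>>0) & 0x1 = 0

3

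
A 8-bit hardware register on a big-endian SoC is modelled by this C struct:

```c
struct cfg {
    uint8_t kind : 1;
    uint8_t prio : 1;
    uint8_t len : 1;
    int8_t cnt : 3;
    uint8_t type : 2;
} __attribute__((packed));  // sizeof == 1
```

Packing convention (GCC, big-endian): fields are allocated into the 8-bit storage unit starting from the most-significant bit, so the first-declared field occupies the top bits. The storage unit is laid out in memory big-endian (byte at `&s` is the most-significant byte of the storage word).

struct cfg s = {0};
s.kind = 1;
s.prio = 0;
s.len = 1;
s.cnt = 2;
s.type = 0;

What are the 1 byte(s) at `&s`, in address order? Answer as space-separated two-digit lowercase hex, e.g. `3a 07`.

kind:1 = 1 → 0x1 << 7 → word 0x80
prio:1 = 0 → 0x0 << 6 → word 0x80
len:1 = 1 → 0x1 << 5 → word 0xa0
cnt:3 = 2 → 0x2 << 2 → word 0xa8
type:2 = 0 → 0x0 << 0 → word 0xa8
word = 0xa8 → big-endian bytes:
  [0]=0xa8

a8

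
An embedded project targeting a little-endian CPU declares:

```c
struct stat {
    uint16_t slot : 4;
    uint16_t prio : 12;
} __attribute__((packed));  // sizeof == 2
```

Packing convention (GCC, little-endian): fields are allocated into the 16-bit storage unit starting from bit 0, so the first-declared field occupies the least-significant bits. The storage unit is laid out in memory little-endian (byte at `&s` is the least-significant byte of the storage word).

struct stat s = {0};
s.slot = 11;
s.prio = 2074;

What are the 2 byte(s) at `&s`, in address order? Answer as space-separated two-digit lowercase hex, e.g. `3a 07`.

ab 81

slot (4b) val=11 bits=0xb at bit 0: 0x000b
prio (12b) val=2074 bits=0x81a at bit 4: 0x81ab
word = 0x81ab → little-endian bytes:
  [0]=0xab  [1]=0x81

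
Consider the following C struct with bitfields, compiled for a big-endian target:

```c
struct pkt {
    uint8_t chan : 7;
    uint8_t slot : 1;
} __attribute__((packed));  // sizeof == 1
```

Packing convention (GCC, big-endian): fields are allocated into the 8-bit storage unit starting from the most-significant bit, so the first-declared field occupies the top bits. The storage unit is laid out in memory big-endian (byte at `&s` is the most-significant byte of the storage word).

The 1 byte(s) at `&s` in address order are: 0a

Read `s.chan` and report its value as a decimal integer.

5

[0]=0x0a (big-endian) → word 0x0a
chan [1+:7] = (word>>1) & 0x7f = 5  ←
slot [0+:1] = (word>>0) & 0x1 = 0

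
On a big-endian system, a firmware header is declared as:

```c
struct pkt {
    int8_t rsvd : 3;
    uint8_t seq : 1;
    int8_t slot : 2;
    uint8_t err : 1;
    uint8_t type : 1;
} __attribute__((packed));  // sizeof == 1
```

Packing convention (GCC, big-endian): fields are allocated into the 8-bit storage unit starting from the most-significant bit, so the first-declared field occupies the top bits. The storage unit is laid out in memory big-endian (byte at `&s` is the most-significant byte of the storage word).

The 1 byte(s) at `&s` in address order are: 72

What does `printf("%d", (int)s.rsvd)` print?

3

[0]=0x72 (big-endian) → word 0x72
rsvd:3 @ bit 5 → (0x72>>5)&0x7 = 0x3  ←
seq:1 @ bit 4 → (0x72>>4)&0x1 = 0x1
slot:2 @ bit 2 → (0x72>>2)&0x3 = 0x0
err:1 @ bit 1 → (0x72>>1)&0x1 = 0x1
type:1 @ bit 0 → (0x72>>0)&0x1 = 0x0
rsvd signed 3b, MSB=0: value = 3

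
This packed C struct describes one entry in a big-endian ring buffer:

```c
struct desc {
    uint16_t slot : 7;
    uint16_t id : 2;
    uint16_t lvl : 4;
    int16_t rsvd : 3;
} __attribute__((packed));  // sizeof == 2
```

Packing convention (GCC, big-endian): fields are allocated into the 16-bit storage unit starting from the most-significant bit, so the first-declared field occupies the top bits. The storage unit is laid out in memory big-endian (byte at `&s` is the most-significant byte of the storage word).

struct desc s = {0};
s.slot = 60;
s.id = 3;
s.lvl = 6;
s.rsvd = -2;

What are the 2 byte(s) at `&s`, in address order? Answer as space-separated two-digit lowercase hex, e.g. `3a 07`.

[9+:7] slot=60 & 0x7f = 0x3c; word=0x7800
[7+:2] id=3 & 0x3 = 0x3; word=0x7980
[3+:4] lvl=6 & 0xf = 0x6; word=0x79b0
[0+:3] rsvd=-2 & 0x7 = 0x6; word=0x79b6
word = 0x79b6 → big-endian bytes:
  [0]=0x79  [1]=0xb6

79 b6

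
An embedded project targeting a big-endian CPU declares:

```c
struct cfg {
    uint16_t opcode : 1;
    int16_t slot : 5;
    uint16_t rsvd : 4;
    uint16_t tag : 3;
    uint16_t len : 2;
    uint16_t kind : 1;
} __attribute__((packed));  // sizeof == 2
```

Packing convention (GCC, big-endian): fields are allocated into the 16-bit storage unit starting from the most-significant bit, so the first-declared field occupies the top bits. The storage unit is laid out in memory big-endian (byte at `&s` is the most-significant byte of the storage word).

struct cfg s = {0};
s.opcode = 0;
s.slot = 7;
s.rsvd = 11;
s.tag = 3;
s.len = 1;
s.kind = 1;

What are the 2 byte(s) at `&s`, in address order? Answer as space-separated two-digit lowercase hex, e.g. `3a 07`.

1e db

opcode:1 = 0 → 0x0 << 15 → word 0x0000
slot:5 = 7 → 0x7 << 10 → word 0x1c00
rsvd:4 = 11 → 0xb << 6 → word 0x1ec0
tag:3 = 3 → 0x3 << 3 → word 0x1ed8
len:2 = 1 → 0x1 << 1 → word 0x1eda
kind:1 = 1 → 0x1 << 0 → word 0x1edb
word = 0x1edb → big-endian bytes:
  [0]=0x1e  [1]=0xdb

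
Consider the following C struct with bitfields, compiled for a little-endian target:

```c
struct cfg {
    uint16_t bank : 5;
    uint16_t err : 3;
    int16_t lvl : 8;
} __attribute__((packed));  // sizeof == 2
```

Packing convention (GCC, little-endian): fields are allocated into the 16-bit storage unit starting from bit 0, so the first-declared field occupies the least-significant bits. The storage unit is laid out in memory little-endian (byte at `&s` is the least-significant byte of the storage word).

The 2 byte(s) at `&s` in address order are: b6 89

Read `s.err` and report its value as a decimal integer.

5

[0]=0xb6 [1]=0x89 (little-endian) → word 0x89b6
bank [0+:5] = (word>>0) & 0x1f = 22
err [5+:3] = (word>>5) & 0x7 = 5  ←
lvl [8+:8] = (word>>8) & 0xff = 137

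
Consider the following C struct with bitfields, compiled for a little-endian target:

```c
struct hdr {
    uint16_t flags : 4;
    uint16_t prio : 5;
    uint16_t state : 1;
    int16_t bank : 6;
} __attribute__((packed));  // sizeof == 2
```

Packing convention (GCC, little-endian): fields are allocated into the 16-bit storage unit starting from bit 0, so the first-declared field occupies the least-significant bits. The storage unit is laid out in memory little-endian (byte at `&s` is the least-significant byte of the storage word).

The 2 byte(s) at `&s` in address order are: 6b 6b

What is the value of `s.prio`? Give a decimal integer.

[0]=0x6b [1]=0x6b (little-endian) → word 0x6b6b
flags:4 @ bit 0 → (0x6b6b>>0)&0xf = 0xb
prio:5 @ bit 4 → (0x6b6b>>4)&0x1f = 0x16  ←
state:1 @ bit 9 → (0x6b6b>>9)&0x1 = 0x1
bank:6 @ bit 10 → (0x6b6b>>10)&0x3f = 0x1a

22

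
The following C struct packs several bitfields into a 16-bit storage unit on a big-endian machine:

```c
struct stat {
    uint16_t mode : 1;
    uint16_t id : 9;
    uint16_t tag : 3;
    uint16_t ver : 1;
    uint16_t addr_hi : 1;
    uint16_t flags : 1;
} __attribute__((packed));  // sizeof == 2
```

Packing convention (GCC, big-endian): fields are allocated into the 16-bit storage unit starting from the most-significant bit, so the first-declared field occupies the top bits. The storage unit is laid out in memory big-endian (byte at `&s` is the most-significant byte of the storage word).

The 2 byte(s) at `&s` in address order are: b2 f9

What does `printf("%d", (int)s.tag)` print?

[0]=0xb2 [1]=0xf9 (big-endian) → word 0xb2f9
mode [15+:1] = (word>>15) & 0x1 = 1
id [6+:9] = (word>>6) & 0x1ff = 203
tag [3+:3] = (word>>3) & 0x7 = 7  ←
ver [2+:1] = (word>>2) & 0x1 = 0
addr_hi [1+:1] = (word>>1) & 0x1 = 0
flags [0+:1] = (word>>0) & 0x1 = 1

7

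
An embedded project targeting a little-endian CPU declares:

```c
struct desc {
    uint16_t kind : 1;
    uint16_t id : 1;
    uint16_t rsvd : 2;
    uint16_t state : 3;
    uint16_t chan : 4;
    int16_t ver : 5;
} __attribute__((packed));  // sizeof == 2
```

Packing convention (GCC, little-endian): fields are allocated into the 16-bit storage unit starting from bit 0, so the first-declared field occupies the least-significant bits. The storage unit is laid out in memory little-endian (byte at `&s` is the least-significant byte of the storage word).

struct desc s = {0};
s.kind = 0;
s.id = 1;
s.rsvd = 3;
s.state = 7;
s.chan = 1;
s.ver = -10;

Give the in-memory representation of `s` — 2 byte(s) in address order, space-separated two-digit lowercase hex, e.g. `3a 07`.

kind (1b) val=0 bits=0x0 at bit 0: 0x0000
id (1b) val=1 bits=0x1 at bit 1: 0x0002
rsvd (2b) val=3 bits=0x3 at bit 2: 0x000e
state (3b) val=7 bits=0x7 at bit 4: 0x007e
chan (4b) val=1 bits=0x1 at bit 7: 0x00fe
ver (5b) val=-10 bits=0x16 at bit 11: 0xb0fe
word = 0xb0fe → little-endian bytes:
  [0]=0xfe  [1]=0xb0

fe b0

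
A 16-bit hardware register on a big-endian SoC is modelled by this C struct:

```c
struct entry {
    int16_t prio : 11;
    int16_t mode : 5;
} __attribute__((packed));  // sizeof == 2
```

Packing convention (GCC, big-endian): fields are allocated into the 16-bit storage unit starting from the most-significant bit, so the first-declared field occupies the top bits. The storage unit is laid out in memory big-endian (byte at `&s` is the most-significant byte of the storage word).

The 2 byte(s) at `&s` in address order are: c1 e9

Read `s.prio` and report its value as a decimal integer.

-497

[0]=0xc1 [1]=0xe9 (big-endian) → word 0xc1e9
prio [5+:11] = (word>>5) & 0x7ff = 1551  ←
mode [0+:5] = (word>>0) & 0x1f = 9
prio signed 11b, MSB=1: 1551 - 2048 = -497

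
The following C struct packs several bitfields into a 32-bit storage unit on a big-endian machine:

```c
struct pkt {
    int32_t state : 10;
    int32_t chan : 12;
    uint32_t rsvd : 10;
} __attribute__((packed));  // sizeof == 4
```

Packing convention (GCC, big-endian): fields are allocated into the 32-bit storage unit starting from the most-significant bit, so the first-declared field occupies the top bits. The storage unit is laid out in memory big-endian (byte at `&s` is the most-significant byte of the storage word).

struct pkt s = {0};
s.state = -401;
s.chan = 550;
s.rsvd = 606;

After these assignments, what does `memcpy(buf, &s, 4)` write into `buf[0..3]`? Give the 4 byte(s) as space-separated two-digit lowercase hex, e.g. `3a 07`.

9b c8 9a 5e

[22+:10] state=-401 & 0x3ff = 0x26f; word=0x9bc00000
[10+:12] chan=550 & 0xfff = 0x226; word=0x9bc89800
[0+:10] rsvd=606 & 0x3ff = 0x25e; word=0x9bc89a5e
word = 0x9bc89a5e → big-endian bytes:
  [0]=0x9b  [1]=0xc8  [2]=0x9a  [3]=0x5e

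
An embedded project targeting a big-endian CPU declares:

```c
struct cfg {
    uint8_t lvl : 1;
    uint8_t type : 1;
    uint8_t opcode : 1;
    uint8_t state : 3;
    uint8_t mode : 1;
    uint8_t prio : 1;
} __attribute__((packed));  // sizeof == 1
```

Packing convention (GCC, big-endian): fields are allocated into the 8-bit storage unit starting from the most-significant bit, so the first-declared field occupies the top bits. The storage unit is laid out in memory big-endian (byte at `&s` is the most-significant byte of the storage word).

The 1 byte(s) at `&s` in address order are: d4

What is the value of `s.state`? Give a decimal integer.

5

[0]=0xd4 (big-endian) → word 0xd4
lvl:1 @ bit 7 → (0xd4>>7)&0x1 = 0x1
type:1 @ bit 6 → (0xd4>>6)&0x1 = 0x1
opcode:1 @ bit 5 → (0xd4>>5)&0x1 = 0x0
state:3 @ bit 2 → (0xd4>>2)&0x7 = 0x5  ←
mode:1 @ bit 1 → (0xd4>>1)&0x1 = 0x0
prio:1 @ bit 0 → (0xd4>>0)&0x1 = 0x0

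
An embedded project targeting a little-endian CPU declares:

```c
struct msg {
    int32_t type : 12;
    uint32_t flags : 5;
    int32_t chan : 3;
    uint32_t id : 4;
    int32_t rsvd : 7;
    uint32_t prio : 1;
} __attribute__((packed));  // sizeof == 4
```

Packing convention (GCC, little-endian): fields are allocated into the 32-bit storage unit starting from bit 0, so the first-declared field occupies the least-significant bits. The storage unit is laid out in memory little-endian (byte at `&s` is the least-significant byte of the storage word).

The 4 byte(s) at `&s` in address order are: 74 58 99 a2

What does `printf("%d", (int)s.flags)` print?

[0]=0x74 [1]=0x58 [2]=0x99 [3]=0xa2 (little-endian) → word 0xa2995874
type [0+:12] = (word>>0) & 0xfff = 2164
flags [12+:5] = (word>>12) & 0x1f = 21  ←
chan [17+:3] = (word>>17) & 0x7 = 4
id [20+:4] = (word>>20) & 0xf = 9
rsvd [24+:7] = (word>>24) & 0x7f = 34
prio [31+:1] = (word>>31) & 0x1 = 1

21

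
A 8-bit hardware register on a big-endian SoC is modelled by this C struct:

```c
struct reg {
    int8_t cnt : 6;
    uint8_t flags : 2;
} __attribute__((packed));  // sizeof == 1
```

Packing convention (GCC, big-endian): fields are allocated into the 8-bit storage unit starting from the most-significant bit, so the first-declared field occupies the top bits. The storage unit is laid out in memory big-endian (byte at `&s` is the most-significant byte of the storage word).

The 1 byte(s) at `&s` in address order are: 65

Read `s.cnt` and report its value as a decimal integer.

25

[0]=0x65 (big-endian) → word 0x65
cnt:6 @ bit 2 → (0x65>>2)&0x3f = 0x19  ←
flags:2 @ bit 0 → (0x65>>0)&0x3 = 0x1
cnt signed 6b, MSB=0: value = 25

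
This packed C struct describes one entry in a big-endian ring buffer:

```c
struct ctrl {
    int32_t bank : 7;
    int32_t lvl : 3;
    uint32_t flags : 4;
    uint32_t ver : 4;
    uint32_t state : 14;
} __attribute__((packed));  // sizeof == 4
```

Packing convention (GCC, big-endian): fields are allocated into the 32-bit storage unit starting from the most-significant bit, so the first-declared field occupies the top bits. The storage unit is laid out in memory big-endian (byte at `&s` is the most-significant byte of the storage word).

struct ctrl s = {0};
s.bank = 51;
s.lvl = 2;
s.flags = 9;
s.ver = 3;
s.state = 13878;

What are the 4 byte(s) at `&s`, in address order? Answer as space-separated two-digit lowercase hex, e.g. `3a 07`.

66 a4 f6 36

bank:7 = 51 → 0x33 << 25 → word 0x66000000
lvl:3 = 2 → 0x2 << 22 → word 0x66800000
flags:4 = 9 → 0x9 << 18 → word 0x66a40000
ver:4 = 3 → 0x3 << 14 → word 0x66a4c000
state:14 = 13878 → 0x3636 << 0 → word 0x66a4f636
word = 0x66a4f636 → big-endian bytes:
  [0]=0x66  [1]=0xa4  [2]=0xf6  [3]=0x36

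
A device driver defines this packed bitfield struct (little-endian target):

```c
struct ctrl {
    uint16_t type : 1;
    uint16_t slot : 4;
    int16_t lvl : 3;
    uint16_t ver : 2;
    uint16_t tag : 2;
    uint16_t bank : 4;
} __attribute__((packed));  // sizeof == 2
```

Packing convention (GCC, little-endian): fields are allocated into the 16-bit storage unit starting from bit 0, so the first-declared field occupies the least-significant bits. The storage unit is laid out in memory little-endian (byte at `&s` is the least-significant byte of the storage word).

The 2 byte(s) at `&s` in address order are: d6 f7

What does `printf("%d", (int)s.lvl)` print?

-2

[0]=0xd6 [1]=0xf7 (little-endian) → word 0xf7d6
type [0+:1] = (word>>0) & 0x1 = 0
slot [1+:4] = (word>>1) & 0xf = 11
lvl [5+:3] = (word>>5) & 0x7 = 6  ←
ver [8+:2] = (word>>8) & 0x3 = 3
tag [10+:2] = (word>>10) & 0x3 = 1
bank [12+:4] = (word>>12) & 0xf = 15
lvl signed 3b, MSB=1: 6 - 8 = -2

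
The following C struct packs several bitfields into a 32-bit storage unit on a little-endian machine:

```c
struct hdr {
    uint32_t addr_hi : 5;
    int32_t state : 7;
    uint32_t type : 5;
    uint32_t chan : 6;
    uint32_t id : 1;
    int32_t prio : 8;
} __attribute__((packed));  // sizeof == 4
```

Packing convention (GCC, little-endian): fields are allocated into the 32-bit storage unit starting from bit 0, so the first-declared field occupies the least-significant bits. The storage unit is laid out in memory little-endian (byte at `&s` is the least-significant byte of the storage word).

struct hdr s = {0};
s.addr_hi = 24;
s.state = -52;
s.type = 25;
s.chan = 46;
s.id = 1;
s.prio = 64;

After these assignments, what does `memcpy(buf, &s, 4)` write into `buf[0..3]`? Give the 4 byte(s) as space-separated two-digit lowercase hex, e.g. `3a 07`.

addr_hi (5b) val=24 bits=0x18 at bit 0: 0x00000018
state (7b) val=-52 bits=0x4c at bit 5: 0x00000998
type (5b) val=25 bits=0x19 at bit 12: 0x00019998
chan (6b) val=46 bits=0x2e at bit 17: 0x005d9998
id (1b) val=1 bits=0x1 at bit 23: 0x00dd9998
prio (8b) val=64 bits=0x40 at bit 24: 0x40dd9998
word = 0x40dd9998 → little-endian bytes:
  [0]=0x98  [1]=0x99  [2]=0xdd  [3]=0x40

98 99 dd 40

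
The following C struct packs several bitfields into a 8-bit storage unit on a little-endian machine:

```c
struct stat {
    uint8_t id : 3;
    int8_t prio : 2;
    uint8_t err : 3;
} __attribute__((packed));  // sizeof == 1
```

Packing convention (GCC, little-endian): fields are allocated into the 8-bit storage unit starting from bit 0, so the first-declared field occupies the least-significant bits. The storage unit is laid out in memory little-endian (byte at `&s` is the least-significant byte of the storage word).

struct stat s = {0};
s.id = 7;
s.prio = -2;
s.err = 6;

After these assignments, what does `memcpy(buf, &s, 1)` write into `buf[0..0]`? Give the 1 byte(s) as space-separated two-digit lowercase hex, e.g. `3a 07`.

d7

id (3b) val=7 bits=0x7 at bit 0: 0x07
prio (2b) val=-2 bits=0x2 at bit 3: 0x17
err (3b) val=6 bits=0x6 at bit 5: 0xd7
word = 0xd7 → little-endian bytes:
  [0]=0xd7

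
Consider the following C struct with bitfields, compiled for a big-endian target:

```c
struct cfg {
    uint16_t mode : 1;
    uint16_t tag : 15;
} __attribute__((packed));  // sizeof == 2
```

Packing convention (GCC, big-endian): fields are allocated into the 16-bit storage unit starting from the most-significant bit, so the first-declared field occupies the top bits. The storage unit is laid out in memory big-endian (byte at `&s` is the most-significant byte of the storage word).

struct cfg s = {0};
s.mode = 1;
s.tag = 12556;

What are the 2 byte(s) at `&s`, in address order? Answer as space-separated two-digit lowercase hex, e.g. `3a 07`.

mode:1 = 1 → 0x1 << 15 → word 0x8000
tag:15 = 12556 → 0x310c << 0 → word 0xb10c
word = 0xb10c → big-endian bytes:
  [0]=0xb1  [1]=0x0c

b1 0c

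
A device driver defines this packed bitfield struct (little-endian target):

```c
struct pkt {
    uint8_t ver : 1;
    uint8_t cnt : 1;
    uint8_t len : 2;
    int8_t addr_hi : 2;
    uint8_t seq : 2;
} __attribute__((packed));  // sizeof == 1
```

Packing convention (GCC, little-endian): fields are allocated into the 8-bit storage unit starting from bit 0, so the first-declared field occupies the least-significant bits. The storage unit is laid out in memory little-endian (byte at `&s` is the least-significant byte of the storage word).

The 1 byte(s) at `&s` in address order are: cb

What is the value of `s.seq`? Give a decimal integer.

3

[0]=0xcb (little-endian) → word 0xcb
ver:1 @ bit 0 → (0xcb>>0)&0x1 = 0x1
cnt:1 @ bit 1 → (0xcb>>1)&0x1 = 0x1
len:2 @ bit 2 → (0xcb>>2)&0x3 = 0x2
addr_hi:2 @ bit 4 → (0xcb>>4)&0x3 = 0x0
seq:2 @ bit 6 → (0xcb>>6)&0x3 = 0x3  ←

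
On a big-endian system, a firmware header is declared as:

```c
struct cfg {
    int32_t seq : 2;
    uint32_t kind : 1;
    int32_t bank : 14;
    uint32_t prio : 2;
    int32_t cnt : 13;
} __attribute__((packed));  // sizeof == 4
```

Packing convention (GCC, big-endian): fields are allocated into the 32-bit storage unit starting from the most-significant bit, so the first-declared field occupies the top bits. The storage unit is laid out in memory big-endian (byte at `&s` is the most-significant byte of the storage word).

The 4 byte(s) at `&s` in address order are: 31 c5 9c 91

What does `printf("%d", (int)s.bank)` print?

[0]=0x31 [1]=0xc5 [2]=0x9c [3]=0x91 (big-endian) → word 0x31c59c91
seq:2 @ bit 30 → (0x31c59c91>>30)&0x3 = 0x0
kind:1 @ bit 29 → (0x31c59c91>>29)&0x1 = 0x1
bank:14 @ bit 15 → (0x31c59c91>>15)&0x3fff = 0x238b  ←
prio:2 @ bit 13 → (0x31c59c91>>13)&0x3 = 0x0
cnt:13 @ bit 0 → (0x31c59c91>>0)&0x1fff = 0x1c91
bank signed 14b, MSB=1: 9099 - 16384 = -7285

-7285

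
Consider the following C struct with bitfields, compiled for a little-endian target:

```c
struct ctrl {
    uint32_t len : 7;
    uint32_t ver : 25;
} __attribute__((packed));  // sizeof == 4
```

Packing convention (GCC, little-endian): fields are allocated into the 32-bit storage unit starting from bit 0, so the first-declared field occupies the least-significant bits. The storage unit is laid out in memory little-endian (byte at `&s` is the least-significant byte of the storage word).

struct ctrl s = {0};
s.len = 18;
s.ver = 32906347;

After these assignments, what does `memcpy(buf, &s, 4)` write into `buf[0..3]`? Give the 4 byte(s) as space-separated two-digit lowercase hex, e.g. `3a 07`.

len:7 = 18 → 0x12 << 0 → word 0x00000012
ver:25 = 32906347 → 0x1f61c6b << 7 → word 0xfb0e3592
word = 0xfb0e3592 → little-endian bytes:
  [0]=0x92  [1]=0x35  [2]=0x0e  [3]=0xfb

92 35 0e fb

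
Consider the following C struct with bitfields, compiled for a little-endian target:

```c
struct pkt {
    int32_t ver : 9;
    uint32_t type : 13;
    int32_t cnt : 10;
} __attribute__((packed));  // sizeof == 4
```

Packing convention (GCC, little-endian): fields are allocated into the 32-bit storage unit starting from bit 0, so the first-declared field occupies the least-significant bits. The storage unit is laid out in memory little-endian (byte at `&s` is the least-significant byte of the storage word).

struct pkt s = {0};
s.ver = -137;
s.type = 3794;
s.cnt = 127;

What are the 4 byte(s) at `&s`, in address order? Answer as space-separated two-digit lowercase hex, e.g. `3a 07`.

ver:9 = -137 → 0x177 << 0 → word 0x00000177
type:13 = 3794 → 0xed2 << 9 → word 0x001da577
cnt:10 = 127 → 0x7f << 22 → word 0x1fdda577
word = 0x1fdda577 → little-endian bytes:
  [0]=0x77  [1]=0xa5  [2]=0xdd  [3]=0x1f

77 a5 dd 1f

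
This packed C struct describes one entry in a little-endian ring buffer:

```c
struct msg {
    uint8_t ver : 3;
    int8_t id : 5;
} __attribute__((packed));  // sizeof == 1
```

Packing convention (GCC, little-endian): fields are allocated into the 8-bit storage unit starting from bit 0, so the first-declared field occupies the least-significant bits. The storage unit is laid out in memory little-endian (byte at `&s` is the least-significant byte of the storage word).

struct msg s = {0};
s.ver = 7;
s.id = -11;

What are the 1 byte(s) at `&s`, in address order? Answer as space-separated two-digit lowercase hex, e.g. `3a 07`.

af

[0+:3] ver=7 & 0x7 = 0x7; word=0x07
[3+:5] id=-11 & 0x1f = 0x15; word=0xaf
word = 0xaf → little-endian bytes:
  [0]=0xaf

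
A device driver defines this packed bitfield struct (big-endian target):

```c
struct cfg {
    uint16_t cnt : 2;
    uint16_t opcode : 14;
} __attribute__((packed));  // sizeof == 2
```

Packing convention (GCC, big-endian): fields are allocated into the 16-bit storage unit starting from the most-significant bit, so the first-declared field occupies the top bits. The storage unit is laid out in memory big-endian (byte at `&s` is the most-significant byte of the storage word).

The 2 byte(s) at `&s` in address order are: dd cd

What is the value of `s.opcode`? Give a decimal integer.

[0]=0xdd [1]=0xcd (big-endian) → word 0xddcd
cnt [14+:2] = (word>>14) & 0x3 = 3
opcode [0+:14] = (word>>0) & 0x3fff = 7629  ←

7629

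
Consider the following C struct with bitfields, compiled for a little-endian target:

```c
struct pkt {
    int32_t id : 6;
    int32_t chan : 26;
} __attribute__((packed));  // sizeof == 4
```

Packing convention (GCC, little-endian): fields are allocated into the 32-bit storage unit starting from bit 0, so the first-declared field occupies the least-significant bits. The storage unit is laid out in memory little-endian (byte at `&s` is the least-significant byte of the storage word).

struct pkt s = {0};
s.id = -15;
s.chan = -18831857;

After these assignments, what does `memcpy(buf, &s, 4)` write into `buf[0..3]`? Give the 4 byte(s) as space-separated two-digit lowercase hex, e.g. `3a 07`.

id (6b) val=-15 bits=0x31 at bit 0: 0x00000031
chan (26b) val=-18831857 bits=0x2e0a60f at bit 6: 0xb82983f1
word = 0xb82983f1 → little-endian bytes:
  [0]=0xf1  [1]=0x83  [2]=0x29  [3]=0xb8

f1 83 29 b8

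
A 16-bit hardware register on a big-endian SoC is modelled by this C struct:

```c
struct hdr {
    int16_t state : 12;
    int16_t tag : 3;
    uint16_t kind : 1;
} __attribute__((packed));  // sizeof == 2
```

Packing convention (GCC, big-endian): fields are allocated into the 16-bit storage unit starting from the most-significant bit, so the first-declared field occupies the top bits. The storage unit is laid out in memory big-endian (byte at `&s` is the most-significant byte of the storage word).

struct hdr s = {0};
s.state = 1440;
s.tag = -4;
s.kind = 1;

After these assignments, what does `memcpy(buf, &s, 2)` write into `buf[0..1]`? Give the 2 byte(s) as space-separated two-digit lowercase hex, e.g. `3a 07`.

[4+:12] state=1440 & 0xfff = 0x5a0; word=0x5a00
[1+:3] tag=-4 & 0x7 = 0x4; word=0x5a08
[0+:1] kind=1 & 0x1 = 0x1; word=0x5a09
word = 0x5a09 → big-endian bytes:
  [0]=0x5a  [1]=0x09

5a 09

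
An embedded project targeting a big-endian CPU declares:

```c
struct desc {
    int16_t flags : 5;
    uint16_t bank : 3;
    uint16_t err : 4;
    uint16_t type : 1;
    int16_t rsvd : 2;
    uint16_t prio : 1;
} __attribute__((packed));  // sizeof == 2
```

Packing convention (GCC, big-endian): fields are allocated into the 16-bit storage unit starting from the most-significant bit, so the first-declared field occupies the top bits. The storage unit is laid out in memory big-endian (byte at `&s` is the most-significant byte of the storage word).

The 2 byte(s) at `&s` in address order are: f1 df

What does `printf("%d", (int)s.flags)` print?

-2

[0]=0xf1 [1]=0xdf (big-endian) → word 0xf1df
flags [11+:5] = (word>>11) & 0x1f = 30  ←
bank [8+:3] = (word>>8) & 0x7 = 1
err [4+:4] = (word>>4) & 0xf = 13
type [3+:1] = (word>>3) & 0x1 = 1
rsvd [1+:2] = (word>>1) & 0x3 = 3
prio [0+:1] = (word>>0) & 0x1 = 1
flags signed 5b, MSB=1: 30 - 32 = -2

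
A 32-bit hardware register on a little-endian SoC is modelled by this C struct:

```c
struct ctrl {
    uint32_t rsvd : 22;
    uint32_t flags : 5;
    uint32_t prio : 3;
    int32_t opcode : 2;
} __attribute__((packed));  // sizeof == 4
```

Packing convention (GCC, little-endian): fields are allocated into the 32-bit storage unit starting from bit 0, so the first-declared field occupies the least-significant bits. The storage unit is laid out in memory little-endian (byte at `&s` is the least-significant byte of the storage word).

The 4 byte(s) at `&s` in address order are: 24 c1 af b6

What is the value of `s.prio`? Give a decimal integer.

6

[0]=0x24 [1]=0xc1 [2]=0xaf [3]=0xb6 (little-endian) → word 0xb6afc124
rsvd [0+:22] = (word>>0) & 0x3fffff = 3129636
flags [22+:5] = (word>>22) & 0x1f = 26
prio [27+:3] = (word>>27) & 0x7 = 6  ←
opcode [30+:2] = (word>>30) & 0x3 = 2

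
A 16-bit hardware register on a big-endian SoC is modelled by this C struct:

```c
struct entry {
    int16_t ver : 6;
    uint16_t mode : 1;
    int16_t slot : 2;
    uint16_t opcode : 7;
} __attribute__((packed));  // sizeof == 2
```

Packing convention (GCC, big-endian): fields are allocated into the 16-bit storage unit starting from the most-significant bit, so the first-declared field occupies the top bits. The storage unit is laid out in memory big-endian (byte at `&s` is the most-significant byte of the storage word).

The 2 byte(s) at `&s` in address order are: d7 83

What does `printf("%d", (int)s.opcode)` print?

[0]=0xd7 [1]=0x83 (big-endian) → word 0xd783
ver [10+:6] = (word>>10) & 0x3f = 53
mode [9+:1] = (word>>9) & 0x1 = 1
slot [7+:2] = (word>>7) & 0x3 = 3
opcode [0+:7] = (word>>0) & 0x7f = 3  ←

3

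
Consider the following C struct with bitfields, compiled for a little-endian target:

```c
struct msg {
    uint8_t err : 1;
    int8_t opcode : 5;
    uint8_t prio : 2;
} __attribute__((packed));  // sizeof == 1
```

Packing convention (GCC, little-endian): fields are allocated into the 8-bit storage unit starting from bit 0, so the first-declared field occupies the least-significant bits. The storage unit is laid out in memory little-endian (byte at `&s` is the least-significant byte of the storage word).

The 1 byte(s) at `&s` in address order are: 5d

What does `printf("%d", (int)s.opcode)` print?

14

[0]=0x5d (little-endian) → word 0x5d
err:1 @ bit 0 → (0x5d>>0)&0x1 = 0x1
opcode:5 @ bit 1 → (0x5d>>1)&0x1f = 0xe  ←
prio:2 @ bit 6 → (0x5d>>6)&0x3 = 0x1
opcode signed 5b, MSB=0: value = 14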